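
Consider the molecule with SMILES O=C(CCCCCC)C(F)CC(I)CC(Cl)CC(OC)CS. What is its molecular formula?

C16H29ClFIO2S

Walk through each heavy atom and fill implicit hydrogens from standard valence (C 4, N 3, O 2, S 2, halogen 1):
  atom 1: O, bond orders sum to 2 (valence 2) → 0 H
  atom 2: C, bond orders sum to 4 (valence 4) → 0 H
  atom 3: C, bond orders sum to 2 (valence 4) → 2 H
  atom 4: C, bond orders sum to 2 (valence 4) → 2 H
  atom 5: C, bond orders sum to 2 (valence 4) → 2 H
  atom 6: C, bond orders sum to 2 (valence 4) → 2 H
  atom 7: C, bond orders sum to 2 (valence 4) → 2 H
  atom 8: C, bond orders sum to 1 (valence 4) → 3 H
  atom 9: C, bond orders sum to 3 (valence 4) → 1 H
  atom 10: F (halogen, monovalent) → 0 H
  atom 11: C, bond orders sum to 2 (valence 4) → 2 H
  atom 12: C, bond orders sum to 3 (valence 4) → 1 H
  atom 13: I (halogen, monovalent) → 0 H
  atom 14: C, bond orders sum to 2 (valence 4) → 2 H
  atom 15: C, bond orders sum to 3 (valence 4) → 1 H
  atom 16: Cl (halogen, monovalent) → 0 H
  atom 17: C, bond orders sum to 2 (valence 4) → 2 H
  atom 18: C, bond orders sum to 3 (valence 4) → 1 H
  atom 19: O, bond orders sum to 2 (valence 2) → 0 H
  atom 20: C, bond orders sum to 1 (valence 4) → 3 H
  atom 21: C, bond orders sum to 2 (valence 4) → 2 H
  atom 22: S, bond orders sum to 1 (valence 2) → 1 H
Totals → C:16, H:29, Cl:1, F:1, I:1, O:2, S:1.
In Hill order: C16H29ClFIO2S.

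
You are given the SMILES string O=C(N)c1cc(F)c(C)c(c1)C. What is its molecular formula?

C9H10FNO

Walk through each heavy atom and fill implicit hydrogens from standard valence (C 4, N 3, O 2, S 2, halogen 1); for lowercase aromatic atoms, an aromatic c carries 1 H when it has two neighbours and 0 H with three, and aromatic n carries 0 H:
  atom 1: O, bond orders sum to 2 (valence 2) → 0 H
  atom 2: C, bond orders sum to 4 (valence 4) → 0 H
  atom 3: N, bond orders sum to 1 (valence 3) → 2 H
  atom 4: aromatic c, 3 neighbours → 0 H
  atom 5: aromatic c, 2 neighbours → 1 H
  atom 6: aromatic c, 3 neighbours → 0 H
  atom 7: F (halogen, monovalent) → 0 H
  atom 8: aromatic c, 3 neighbours → 0 H
  atom 9: C, bond orders sum to 1 (valence 4) → 3 H
  atom 10: aromatic c, 3 neighbours → 0 H
  atom 11: aromatic c, 2 neighbours → 1 H
  atom 12: C, bond orders sum to 1 (valence 4) → 3 H
Totals → C:9, H:10, F:1, N:1, O:1.
In Hill order: C9H10FNO.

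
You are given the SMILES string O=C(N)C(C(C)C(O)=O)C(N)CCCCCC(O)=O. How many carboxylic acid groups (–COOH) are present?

2

The carboxylic acid motif appears at heavy-atom positions 7, 17 in the SMILES.
Other groups present: 1 amide, 1 primary amine.
Carboxylic acid count: 2.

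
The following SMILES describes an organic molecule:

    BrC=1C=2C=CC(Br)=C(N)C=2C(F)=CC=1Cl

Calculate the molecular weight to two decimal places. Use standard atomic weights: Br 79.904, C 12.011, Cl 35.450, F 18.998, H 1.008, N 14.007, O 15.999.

First, the molecular formula is C10H5Br2ClFN (counting implicit H from valence).
  Br: 2 × 79.904 = 159.808
  C: 10 × 12.011 = 120.110
  Cl: 1 × 35.450 = 35.450
  F: 1 × 18.998 = 18.998
  H: 5 × 1.008 = 5.040
  N: 1 × 14.007 = 14.007
Sum: 2×79.904 + 10×12.011 + 1×35.450 + 1×18.998 + 5×1.008 + 1×14.007 = 353.413 → 353.41 g/mol.

353.41 g/mol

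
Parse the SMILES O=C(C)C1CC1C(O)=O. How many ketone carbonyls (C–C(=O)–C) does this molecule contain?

1

The ketone motif appears at heavy-atom position 2 in the SMILES.
Other groups present: 1 carboxylic acid.
Ketone count: 1.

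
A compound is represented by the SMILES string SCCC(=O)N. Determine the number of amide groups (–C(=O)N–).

1

The amide motif appears at heavy-atom position 4 in the SMILES.
Other groups present: 1 thiol.
Amide count: 1.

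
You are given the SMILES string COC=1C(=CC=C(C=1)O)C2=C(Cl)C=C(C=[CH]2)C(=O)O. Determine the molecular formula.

C14H11ClO4

Walk through each heavy atom and fill implicit hydrogens from standard valence (C 4, N 3, O 2, S 2, halogen 1):
  atom 1: C, bond orders sum to 1 (valence 4) → 3 H
  atom 2: O, bond orders sum to 2 (valence 2) → 0 H
  atom 3: C, bond orders sum to 4 (valence 4) → 0 H
  atom 4: C, bond orders sum to 4 (valence 4) → 0 H
  atom 5: C, bond orders sum to 3 (valence 4) → 1 H
  atom 6: C, bond orders sum to 3 (valence 4) → 1 H
  atom 7: C, bond orders sum to 4 (valence 4) → 0 H
  atom 8: C, bond orders sum to 3 (valence 4) → 1 H
  atom 9: O, bond orders sum to 1 (valence 2) → 1 H
  atom 10: C, bond orders sum to 4 (valence 4) → 0 H
  atom 11: C, bond orders sum to 4 (valence 4) → 0 H
  atom 12: Cl (halogen, monovalent) → 0 H
  atom 13: C, bond orders sum to 3 (valence 4) → 1 H
  atom 14: C, bond orders sum to 4 (valence 4) → 0 H
  atom 15: C, bond orders sum to 3 (valence 4) → 1 H
  atom 16: C with explicit H count 1
  atom 17: C, bond orders sum to 4 (valence 4) → 0 H
  atom 18: O, bond orders sum to 2 (valence 2) → 0 H
  atom 19: O, bond orders sum to 1 (valence 2) → 1 H
Totals → C:14, H:11, Cl:1, O:4.
In Hill order: C14H11ClO4.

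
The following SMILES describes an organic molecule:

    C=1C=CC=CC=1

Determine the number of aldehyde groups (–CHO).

Scan the SMILES for the aldehyde motif — none present.

0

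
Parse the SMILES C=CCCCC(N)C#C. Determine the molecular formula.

Walk through each heavy atom and fill implicit hydrogens from standard valence (C 4, N 3, O 2, S 2, halogen 1):
  atom 1: C, bond orders sum to 2 (valence 4) → 2 H
  atom 2: C, bond orders sum to 3 (valence 4) → 1 H
  atom 3: C, bond orders sum to 2 (valence 4) → 2 H
  atom 4: C, bond orders sum to 2 (valence 4) → 2 H
  atom 5: C, bond orders sum to 2 (valence 4) → 2 H
  atom 6: C, bond orders sum to 3 (valence 4) → 1 H
  atom 7: N, bond orders sum to 1 (valence 3) → 2 H
  atom 8: C, bond orders sum to 4 (valence 4) → 0 H
  atom 9: C, bond orders sum to 3 (valence 4) → 1 H
Totals → C:8, H:13, N:1.
In Hill order: C8H13N.

C8H13N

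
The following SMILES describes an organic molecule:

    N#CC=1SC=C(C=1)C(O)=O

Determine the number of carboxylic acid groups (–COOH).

1

The carboxylic acid motif appears at heavy-atom position 8 in the SMILES.
Other groups present: 1 nitrile.
Carboxylic acid count: 1.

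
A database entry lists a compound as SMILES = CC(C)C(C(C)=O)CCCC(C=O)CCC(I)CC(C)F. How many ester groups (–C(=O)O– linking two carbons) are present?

0

Scan the SMILES for the ester motif — none present.
Groups that are present: 1 aldehyde, 1 ketone.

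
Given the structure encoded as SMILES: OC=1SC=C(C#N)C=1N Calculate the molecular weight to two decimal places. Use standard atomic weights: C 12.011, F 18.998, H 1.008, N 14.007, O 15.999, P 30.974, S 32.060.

140.16 g/mol

First, the molecular formula is C5H4N2OS (counting implicit H from valence).
  C: 5 × 12.011 = 60.055
  H: 4 × 1.008 = 4.032
  N: 2 × 14.007 = 28.014
  O: 1 × 15.999 = 15.999
  S: 1 × 32.060 = 32.060
Sum: 5×12.011 + 4×1.008 + 2×14.007 + 1×15.999 + 1×32.060 = 140.160 → 140.16 g/mol.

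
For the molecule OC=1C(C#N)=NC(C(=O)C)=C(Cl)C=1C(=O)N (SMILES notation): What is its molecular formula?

Walk through each heavy atom and fill implicit hydrogens from standard valence (C 4, N 3, O 2, S 2, halogen 1):
  atom 1: O, bond orders sum to 1 (valence 2) → 1 H
  atom 2: C, bond orders sum to 4 (valence 4) → 0 H
  atom 3: C, bond orders sum to 4 (valence 4) → 0 H
  atom 4: C, bond orders sum to 4 (valence 4) → 0 H
  atom 5: N, bond orders sum to 3 (valence 3) → 0 H
  atom 6: N, bond orders sum to 3 (valence 3) → 0 H
  atom 7: C, bond orders sum to 4 (valence 4) → 0 H
  atom 8: C, bond orders sum to 4 (valence 4) → 0 H
  atom 9: O, bond orders sum to 2 (valence 2) → 0 H
  atom 10: C, bond orders sum to 1 (valence 4) → 3 H
  atom 11: C, bond orders sum to 4 (valence 4) → 0 H
  atom 12: Cl (halogen, monovalent) → 0 H
  atom 13: C, bond orders sum to 4 (valence 4) → 0 H
  atom 14: C, bond orders sum to 4 (valence 4) → 0 H
  atom 15: O, bond orders sum to 2 (valence 2) → 0 H
  atom 16: N, bond orders sum to 1 (valence 3) → 2 H
Totals → C:9, H:6, Cl:1, N:3, O:3.
In Hill order: C9H6ClN3O3.

C9H6ClN3O3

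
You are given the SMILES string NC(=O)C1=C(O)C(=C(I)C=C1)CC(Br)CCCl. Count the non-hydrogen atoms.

17

Every atom symbol written in the SMILES (organic subset) is one heavy atom; implicit H are not written.
Heavy atoms by element → Br:1, C:11, Cl:1, I:1, N:1, O:2.
Total: 17.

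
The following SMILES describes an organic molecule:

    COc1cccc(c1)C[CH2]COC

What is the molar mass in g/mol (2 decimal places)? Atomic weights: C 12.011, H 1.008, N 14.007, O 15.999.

180.25 g/mol

First, the molecular formula is C11H16O2 (counting implicit H from valence).
  C: 11 × 12.011 = 132.121
  H: 16 × 1.008 = 16.128
  O: 2 × 15.999 = 31.998
Sum: 11×12.011 + 16×1.008 + 2×15.999 = 180.247 → 180.25 g/mol.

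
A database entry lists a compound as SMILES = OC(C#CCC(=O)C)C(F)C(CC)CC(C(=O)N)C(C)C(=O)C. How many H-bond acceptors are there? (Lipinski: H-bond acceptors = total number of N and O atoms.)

N atoms: 1; O atoms: 4.
Lipinski HBA = 1 + 4 = 5.

5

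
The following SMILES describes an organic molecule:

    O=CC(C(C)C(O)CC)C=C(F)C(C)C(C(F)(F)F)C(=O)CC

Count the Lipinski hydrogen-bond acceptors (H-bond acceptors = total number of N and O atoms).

3

N atoms: 0; O atoms: 3.
Lipinski HBA = 0 + 3 = 3.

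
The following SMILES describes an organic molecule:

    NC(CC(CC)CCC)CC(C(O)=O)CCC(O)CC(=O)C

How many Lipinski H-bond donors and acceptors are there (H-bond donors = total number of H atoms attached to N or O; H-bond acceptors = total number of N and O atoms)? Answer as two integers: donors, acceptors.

Donors: find every N or O and count the H atoms it carries.
  atom 1 (N): bond orders sum to 1 → 2 H
  atom 13 (O): bond orders sum to 1 → 1 H
  atom 14 (O): bond orders sum to 2 → 0 H
  atom 18 (O): bond orders sum to 1 → 1 H
  atom 21 (O): bond orders sum to 2 → 0 H
Lipinski HBD = 4.
Acceptors: N atoms = 1, O atoms = 4 → HBA = 5.

4, 5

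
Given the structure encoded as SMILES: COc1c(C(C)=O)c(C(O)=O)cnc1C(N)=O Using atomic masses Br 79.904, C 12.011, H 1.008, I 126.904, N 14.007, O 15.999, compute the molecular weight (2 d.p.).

238.20 g/mol

First, the molecular formula is C10H10N2O5 (counting implicit H from valence).
  C: 10 × 12.011 = 120.110
  H: 10 × 1.008 = 10.080
  N: 2 × 14.007 = 28.014
  O: 5 × 15.999 = 79.995
Sum: 10×12.011 + 10×1.008 + 2×14.007 + 5×15.999 = 238.199 → 238.20 g/mol.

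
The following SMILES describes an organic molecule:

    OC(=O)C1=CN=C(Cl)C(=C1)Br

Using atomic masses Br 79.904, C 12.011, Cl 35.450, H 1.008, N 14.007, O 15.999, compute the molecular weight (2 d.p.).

First, the molecular formula is C6H3BrClNO2 (counting implicit H from valence).
  Br: 1 × 79.904 = 79.904
  C: 6 × 12.011 = 72.066
  Cl: 1 × 35.450 = 35.450
  H: 3 × 1.008 = 3.024
  N: 1 × 14.007 = 14.007
  O: 2 × 15.999 = 31.998
Sum: 1×79.904 + 6×12.011 + 1×35.450 + 3×1.008 + 1×14.007 + 2×15.999 = 236.449 → 236.45 g/mol.

236.45 g/mol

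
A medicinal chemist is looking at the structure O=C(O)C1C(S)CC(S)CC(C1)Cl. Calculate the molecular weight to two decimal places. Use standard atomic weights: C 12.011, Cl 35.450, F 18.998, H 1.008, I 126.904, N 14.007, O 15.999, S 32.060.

First, the molecular formula is C8H13ClO2S2 (counting implicit H from valence).
  C: 8 × 12.011 = 96.088
  Cl: 1 × 35.450 = 35.450
  H: 13 × 1.008 = 13.104
  O: 2 × 15.999 = 31.998
  S: 2 × 32.060 = 64.120
Sum: 8×12.011 + 1×35.450 + 13×1.008 + 2×15.999 + 2×32.060 = 240.760 → 240.76 g/mol.

240.76 g/mol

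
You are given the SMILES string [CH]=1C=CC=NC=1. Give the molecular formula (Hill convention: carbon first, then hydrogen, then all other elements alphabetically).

C5H5N

Walk through each heavy atom and fill implicit hydrogens from standard valence (C 4, N 3, O 2, S 2, halogen 1):
  atom 1: C with explicit H count 1
  atom 2: C, bond orders sum to 3 (valence 4) → 1 H
  atom 3: C, bond orders sum to 3 (valence 4) → 1 H
  atom 4: C, bond orders sum to 3 (valence 4) → 1 H
  atom 5: N, bond orders sum to 3 (valence 3) → 0 H
  atom 6: C, bond orders sum to 3 (valence 4) → 1 H
Totals → C:5, H:5, N:1.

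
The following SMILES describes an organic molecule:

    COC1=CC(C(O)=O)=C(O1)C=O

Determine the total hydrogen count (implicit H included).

Walk through each heavy atom and fill implicit hydrogens from standard valence (C 4, N 3, O 2, S 2, halogen 1):
  atom 1: C, bond orders sum to 1 (valence 4) → 3 H
  atom 2: O, bond orders sum to 2 (valence 2) → 0 H
  atom 3: C, bond orders sum to 4 (valence 4) → 0 H
  atom 4: C, bond orders sum to 3 (valence 4) → 1 H
  atom 5: C, bond orders sum to 4 (valence 4) → 0 H
  atom 6: C, bond orders sum to 4 (valence 4) → 0 H
  atom 7: O, bond orders sum to 1 (valence 2) → 1 H
  atom 8: O, bond orders sum to 2 (valence 2) → 0 H
  atom 9: C, bond orders sum to 4 (valence 4) → 0 H
  atom 10: O, bond orders sum to 2 (valence 2) → 0 H
  atom 11: C, bond orders sum to 3 (valence 4) → 1 H
  atom 12: O, bond orders sum to 2 (valence 2) → 0 H
Total hydrogens: 6.

6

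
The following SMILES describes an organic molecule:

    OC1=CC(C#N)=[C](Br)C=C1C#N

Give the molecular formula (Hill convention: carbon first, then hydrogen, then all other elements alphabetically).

C8H3BrN2O

Walk through each heavy atom and fill implicit hydrogens from standard valence (C 4, N 3, O 2, S 2, halogen 1):
  atom 1: O, bond orders sum to 1 (valence 2) → 1 H
  atom 2: C, bond orders sum to 4 (valence 4) → 0 H
  atom 3: C, bond orders sum to 3 (valence 4) → 1 H
  atom 4: C, bond orders sum to 4 (valence 4) → 0 H
  atom 5: C, bond orders sum to 4 (valence 4) → 0 H
  atom 6: N, bond orders sum to 3 (valence 3) → 0 H
  atom 7: C with explicit H count 0
  atom 8: Br (halogen, monovalent) → 0 H
  atom 9: C, bond orders sum to 3 (valence 4) → 1 H
  atom 10: C, bond orders sum to 4 (valence 4) → 0 H
  atom 11: C, bond orders sum to 4 (valence 4) → 0 H
  atom 12: N, bond orders sum to 3 (valence 3) → 0 H
Totals → C:8, H:3, Br:1, N:2, O:1.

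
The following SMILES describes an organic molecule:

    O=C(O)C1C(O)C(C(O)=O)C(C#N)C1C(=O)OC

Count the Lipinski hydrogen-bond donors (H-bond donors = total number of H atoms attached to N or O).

Donors: find every N or O and count the H atoms it carries.
  atom 1 (O): bond orders sum to 2 → 0 H
  atom 3 (O): bond orders sum to 1 → 1 H
  atom 6 (O): bond orders sum to 1 → 1 H
  atom 9 (O): bond orders sum to 1 → 1 H
  atom 10 (O): bond orders sum to 2 → 0 H
  atom 13 (N): bond orders sum to 3 → 0 H
  atom 16 (O): bond orders sum to 2 → 0 H
  atom 17 (O): bond orders sum to 2 → 0 H
Lipinski HBD = 3.

3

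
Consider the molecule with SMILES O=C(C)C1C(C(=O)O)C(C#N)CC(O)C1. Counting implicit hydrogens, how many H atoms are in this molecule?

Walk through each heavy atom and fill implicit hydrogens from standard valence (C 4, N 3, O 2, S 2, halogen 1):
  atom 1: O, bond orders sum to 2 (valence 2) → 0 H
  atom 2: C, bond orders sum to 4 (valence 4) → 0 H
  atom 3: C, bond orders sum to 1 (valence 4) → 3 H
  atom 4: C, bond orders sum to 3 (valence 4) → 1 H
  atom 5: C, bond orders sum to 3 (valence 4) → 1 H
  atom 6: C, bond orders sum to 4 (valence 4) → 0 H
  atom 7: O, bond orders sum to 2 (valence 2) → 0 H
  atom 8: O, bond orders sum to 1 (valence 2) → 1 H
  atom 9: C, bond orders sum to 3 (valence 4) → 1 H
  atom 10: C, bond orders sum to 4 (valence 4) → 0 H
  atom 11: N, bond orders sum to 3 (valence 3) → 0 H
  atom 12: C, bond orders sum to 2 (valence 4) → 2 H
  atom 13: C, bond orders sum to 3 (valence 4) → 1 H
  atom 14: O, bond orders sum to 1 (valence 2) → 1 H
  atom 15: C, bond orders sum to 2 (valence 4) → 2 H
Total hydrogens: 13.

13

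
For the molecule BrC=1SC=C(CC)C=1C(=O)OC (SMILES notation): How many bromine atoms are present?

1

Scan the SMILES for Br atoms (remember two-letter symbols like Cl and Br are single atoms).
Bromine count: 1.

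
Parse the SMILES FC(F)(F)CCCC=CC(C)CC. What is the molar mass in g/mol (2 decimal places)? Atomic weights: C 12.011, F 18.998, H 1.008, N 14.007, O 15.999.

First, the molecular formula is C10H17F3 (counting implicit H from valence).
  C: 10 × 12.011 = 120.110
  F: 3 × 18.998 = 56.994
  H: 17 × 1.008 = 17.136
Sum: 10×12.011 + 3×18.998 + 17×1.008 = 194.240 → 194.24 g/mol.

194.24 g/mol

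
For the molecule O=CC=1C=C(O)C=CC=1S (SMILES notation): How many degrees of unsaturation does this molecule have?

Degree of unsaturation = (number of rings) + (number of π bonds).
Ring closures in the SMILES: 1.
π bonds: 4 double bonds (each 1 DoU) → 4 DoU from unsaturation.
Total DoU = 1 + 4 = 5.

5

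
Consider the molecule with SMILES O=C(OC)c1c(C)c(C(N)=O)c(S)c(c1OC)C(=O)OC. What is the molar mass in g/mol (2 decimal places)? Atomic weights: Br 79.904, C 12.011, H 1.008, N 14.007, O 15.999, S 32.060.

313.32 g/mol

First, the molecular formula is C13H15NO6S (counting implicit H from valence).
  C: 13 × 12.011 = 156.143
  H: 15 × 1.008 = 15.120
  N: 1 × 14.007 = 14.007
  O: 6 × 15.999 = 95.994
  S: 1 × 32.060 = 32.060
Sum: 13×12.011 + 15×1.008 + 1×14.007 + 6×15.999 + 1×32.060 = 313.324 → 313.32 g/mol.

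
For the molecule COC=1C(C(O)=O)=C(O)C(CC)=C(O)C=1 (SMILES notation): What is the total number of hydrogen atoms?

12

Walk through each heavy atom and fill implicit hydrogens from standard valence (C 4, N 3, O 2, S 2, halogen 1):
  atom 1: C, bond orders sum to 1 (valence 4) → 3 H
  atom 2: O, bond orders sum to 2 (valence 2) → 0 H
  atom 3: C, bond orders sum to 4 (valence 4) → 0 H
  atom 4: C, bond orders sum to 4 (valence 4) → 0 H
  atom 5: C, bond orders sum to 4 (valence 4) → 0 H
  atom 6: O, bond orders sum to 1 (valence 2) → 1 H
  atom 7: O, bond orders sum to 2 (valence 2) → 0 H
  atom 8: C, bond orders sum to 4 (valence 4) → 0 H
  atom 9: O, bond orders sum to 1 (valence 2) → 1 H
  atom 10: C, bond orders sum to 4 (valence 4) → 0 H
  atom 11: C, bond orders sum to 2 (valence 4) → 2 H
  atom 12: C, bond orders sum to 1 (valence 4) → 3 H
  atom 13: C, bond orders sum to 4 (valence 4) → 0 H
  atom 14: O, bond orders sum to 1 (valence 2) → 1 H
  atom 15: C, bond orders sum to 3 (valence 4) → 1 H
Total hydrogens: 12.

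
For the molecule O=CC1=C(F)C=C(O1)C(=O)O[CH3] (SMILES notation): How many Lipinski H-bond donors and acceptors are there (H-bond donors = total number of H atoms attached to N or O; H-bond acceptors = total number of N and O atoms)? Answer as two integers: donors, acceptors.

0, 4

Donors: find every N or O and count the H atoms it carries.
  atom 1 (O): bond orders sum to 2 → 0 H
  atom 8 (O): bond orders sum to 2 → 0 H
  atom 10 (O): bond orders sum to 2 → 0 H
  atom 11 (O): bond orders sum to 2 → 0 H
Lipinski HBD = 0.
Acceptors: N atoms = 0, O atoms = 4 → HBA = 4.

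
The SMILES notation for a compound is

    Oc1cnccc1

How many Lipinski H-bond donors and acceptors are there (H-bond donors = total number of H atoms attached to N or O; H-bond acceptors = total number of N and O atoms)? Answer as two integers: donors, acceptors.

1, 2

Donors: find every N or O and count the H atoms it carries.
  atom 1 (O): bond orders sum to 1 → 1 H
  atom 4 (N): bond orders sum to 3 → 0 H
Lipinski HBD = 1.
Acceptors: N atoms = 1, O atoms = 1 → HBA = 2.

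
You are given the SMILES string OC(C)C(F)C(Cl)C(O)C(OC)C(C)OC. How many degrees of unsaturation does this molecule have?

Molecular formula: C10H20ClFO4.
DoU = (2C + 2 + N − H − X) / 2, where X is the halogen count and O/S are ignored.
    = (2·10 + 2 + 0 − 20 − 2) / 2 = 0 / 2 = 0.

0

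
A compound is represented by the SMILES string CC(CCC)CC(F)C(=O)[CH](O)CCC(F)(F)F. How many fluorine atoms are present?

4

Scan the SMILES for F atoms (remember two-letter symbols like Cl and Br are single atoms).
Fluorine count: 4.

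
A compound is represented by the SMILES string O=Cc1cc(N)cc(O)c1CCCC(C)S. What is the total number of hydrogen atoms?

Walk through each heavy atom and fill implicit hydrogens from standard valence (C 4, N 3, O 2, S 2, halogen 1); for lowercase aromatic atoms, an aromatic c carries 1 H when it has two neighbours and 0 H with three, and aromatic n carries 0 H:
  atom 1: O, bond orders sum to 2 (valence 2) → 0 H
  atom 2: C, bond orders sum to 3 (valence 4) → 1 H
  atom 3: aromatic c, 3 neighbours → 0 H
  atom 4: aromatic c, 2 neighbours → 1 H
  atom 5: aromatic c, 3 neighbours → 0 H
  atom 6: N, bond orders sum to 1 (valence 3) → 2 H
  atom 7: aromatic c, 2 neighbours → 1 H
  atom 8: aromatic c, 3 neighbours → 0 H
  atom 9: O, bond orders sum to 1 (valence 2) → 1 H
  atom 10: aromatic c, 3 neighbours → 0 H
  atom 11: C, bond orders sum to 2 (valence 4) → 2 H
  atom 12: C, bond orders sum to 2 (valence 4) → 2 H
  atom 13: C, bond orders sum to 2 (valence 4) → 2 H
  atom 14: C, bond orders sum to 3 (valence 4) → 1 H
  atom 15: C, bond orders sum to 1 (valence 4) → 3 H
  atom 16: S, bond orders sum to 1 (valence 2) → 1 H
Total hydrogens: 17.

17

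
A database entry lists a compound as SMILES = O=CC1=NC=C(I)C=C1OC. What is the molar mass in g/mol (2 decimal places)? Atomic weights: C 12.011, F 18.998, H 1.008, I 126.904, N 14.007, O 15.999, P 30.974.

263.03 g/mol

First, the molecular formula is C7H6INO2 (counting implicit H from valence).
  C: 7 × 12.011 = 84.077
  H: 6 × 1.008 = 6.048
  I: 1 × 126.904 = 126.904
  N: 1 × 14.007 = 14.007
  O: 2 × 15.999 = 31.998
Sum: 7×12.011 + 6×1.008 + 1×126.904 + 1×14.007 + 2×15.999 = 263.034 → 263.03 g/mol.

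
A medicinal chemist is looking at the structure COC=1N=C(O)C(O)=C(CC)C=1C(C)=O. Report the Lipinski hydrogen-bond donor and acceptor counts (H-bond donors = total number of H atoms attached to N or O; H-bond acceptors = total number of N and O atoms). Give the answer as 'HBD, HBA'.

Donors: find every N or O and count the H atoms it carries.
  atom 2 (O): bond orders sum to 2 → 0 H
  atom 4 (N): bond orders sum to 3 → 0 H
  atom 6 (O): bond orders sum to 1 → 1 H
  atom 8 (O): bond orders sum to 1 → 1 H
  atom 15 (O): bond orders sum to 2 → 0 H
Lipinski HBD = 2.
Acceptors: N atoms = 1, O atoms = 4 → HBA = 5.

2, 5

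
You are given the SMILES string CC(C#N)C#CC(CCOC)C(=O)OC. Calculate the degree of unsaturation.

Degree of unsaturation = (number of rings) + (number of π bonds).
Ring closures in the SMILES: 0.
π bonds: 1 double bond (each 1 DoU), 2 triple bonds (each 2 DoU) → 5 DoU from unsaturation.
Total DoU = 0 + 5 = 5.

5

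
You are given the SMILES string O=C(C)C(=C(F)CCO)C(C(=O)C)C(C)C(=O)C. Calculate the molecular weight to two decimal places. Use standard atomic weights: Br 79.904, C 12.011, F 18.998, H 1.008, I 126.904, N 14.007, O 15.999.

258.29 g/mol

First, the molecular formula is C13H19FO4 (counting implicit H from valence).
  C: 13 × 12.011 = 156.143
  F: 1 × 18.998 = 18.998
  H: 19 × 1.008 = 19.152
  O: 4 × 15.999 = 63.996
Sum: 13×12.011 + 1×18.998 + 19×1.008 + 4×15.999 = 258.289 → 258.29 g/mol.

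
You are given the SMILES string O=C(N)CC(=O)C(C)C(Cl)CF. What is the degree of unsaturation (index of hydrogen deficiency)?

2

Molecular formula: C7H11ClFNO2.
DoU = (2C + 2 + N − H − X) / 2, where X is the halogen count and O/S are ignored.
    = (2·7 + 2 + 1 − 11 − 2) / 2 = 4 / 2 = 2.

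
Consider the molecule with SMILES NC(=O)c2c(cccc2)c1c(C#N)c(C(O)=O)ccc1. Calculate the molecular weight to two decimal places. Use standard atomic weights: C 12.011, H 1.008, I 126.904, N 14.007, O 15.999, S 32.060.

First, the molecular formula is C15H10N2O3 (counting implicit H from valence).
  C: 15 × 12.011 = 180.165
  H: 10 × 1.008 = 10.080
  N: 2 × 14.007 = 28.014
  O: 3 × 15.999 = 47.997
Sum: 15×12.011 + 10×1.008 + 2×14.007 + 3×15.999 = 266.256 → 266.26 g/mol.

266.26 g/mol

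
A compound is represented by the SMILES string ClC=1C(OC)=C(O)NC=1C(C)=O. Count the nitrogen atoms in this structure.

Scan the SMILES for N atoms (remember two-letter symbols like Cl and Br are single atoms).
Nitrogen count: 1.

1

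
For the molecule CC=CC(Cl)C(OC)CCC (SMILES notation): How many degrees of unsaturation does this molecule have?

1

Degree of unsaturation = (number of rings) + (number of π bonds).
Ring closures in the SMILES: 0.
π bonds: 1 double bond (each 1 DoU) → 1 DoU from unsaturation.
Total DoU = 0 + 1 = 1.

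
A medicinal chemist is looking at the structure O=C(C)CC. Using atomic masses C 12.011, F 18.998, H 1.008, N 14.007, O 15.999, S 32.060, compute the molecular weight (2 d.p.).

72.11 g/mol

First, the molecular formula is C4H8O (counting implicit H from valence).
  C: 4 × 12.011 = 48.044
  H: 8 × 1.008 = 8.064
  O: 1 × 15.999 = 15.999
Sum: 4×12.011 + 8×1.008 + 1×15.999 = 72.107 → 72.11 g/mol.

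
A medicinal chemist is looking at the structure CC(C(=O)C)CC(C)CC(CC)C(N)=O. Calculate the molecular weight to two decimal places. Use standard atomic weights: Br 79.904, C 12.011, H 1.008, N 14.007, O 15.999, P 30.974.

First, the molecular formula is C12H23NO2 (counting implicit H from valence).
  C: 12 × 12.011 = 144.132
  H: 23 × 1.008 = 23.184
  N: 1 × 14.007 = 14.007
  O: 2 × 15.999 = 31.998
Sum: 12×12.011 + 23×1.008 + 1×14.007 + 2×15.999 = 213.321 → 213.32 g/mol.

213.32 g/mol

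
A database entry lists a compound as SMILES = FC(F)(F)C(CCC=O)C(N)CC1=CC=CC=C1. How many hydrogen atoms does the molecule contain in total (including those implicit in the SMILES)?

16

Walk through each heavy atom and fill implicit hydrogens from standard valence (C 4, N 3, O 2, S 2, halogen 1):
  atom 1: F (halogen, monovalent) → 0 H
  atom 2: C, bond orders sum to 4 (valence 4) → 0 H
  atom 3: F (halogen, monovalent) → 0 H
  atom 4: F (halogen, monovalent) → 0 H
  atom 5: C, bond orders sum to 3 (valence 4) → 1 H
  atom 6: C, bond orders sum to 2 (valence 4) → 2 H
  atom 7: C, bond orders sum to 2 (valence 4) → 2 H
  atom 8: C, bond orders sum to 3 (valence 4) → 1 H
  atom 9: O, bond orders sum to 2 (valence 2) → 0 H
  atom 10: C, bond orders sum to 3 (valence 4) → 1 H
  atom 11: N, bond orders sum to 1 (valence 3) → 2 H
  atom 12: C, bond orders sum to 2 (valence 4) → 2 H
  atom 13: C, bond orders sum to 4 (valence 4) → 0 H
  atom 14: C, bond orders sum to 3 (valence 4) → 1 H
  atom 15: C, bond orders sum to 3 (valence 4) → 1 H
  atom 16: C, bond orders sum to 3 (valence 4) → 1 H
  atom 17: C, bond orders sum to 3 (valence 4) → 1 H
  atom 18: C, bond orders sum to 3 (valence 4) → 1 H
Total hydrogens: 16.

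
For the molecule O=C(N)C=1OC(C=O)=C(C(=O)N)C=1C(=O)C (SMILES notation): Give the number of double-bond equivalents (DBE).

7

Degree of unsaturation = (number of rings) + (number of π bonds).
Ring closures in the SMILES: 1.
π bonds: 6 double bonds (each 1 DoU) → 6 DoU from unsaturation.
Total DoU = 1 + 6 = 7.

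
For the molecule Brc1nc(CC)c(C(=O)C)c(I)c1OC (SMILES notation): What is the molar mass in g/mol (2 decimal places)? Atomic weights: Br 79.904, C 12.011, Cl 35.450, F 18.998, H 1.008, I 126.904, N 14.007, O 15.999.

384.01 g/mol

First, the molecular formula is C10H11BrINO2 (counting implicit H from valence).
  Br: 1 × 79.904 = 79.904
  C: 10 × 12.011 = 120.110
  H: 11 × 1.008 = 11.088
  I: 1 × 126.904 = 126.904
  N: 1 × 14.007 = 14.007
  O: 2 × 15.999 = 31.998
Sum: 1×79.904 + 10×12.011 + 11×1.008 + 1×126.904 + 1×14.007 + 2×15.999 = 384.011 → 384.01 g/mol.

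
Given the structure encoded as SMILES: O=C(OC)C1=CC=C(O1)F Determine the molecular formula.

C6H5FO3

Walk through each heavy atom and fill implicit hydrogens from standard valence (C 4, N 3, O 2, S 2, halogen 1):
  atom 1: O, bond orders sum to 2 (valence 2) → 0 H
  atom 2: C, bond orders sum to 4 (valence 4) → 0 H
  atom 3: O, bond orders sum to 2 (valence 2) → 0 H
  atom 4: C, bond orders sum to 1 (valence 4) → 3 H
  atom 5: C, bond orders sum to 4 (valence 4) → 0 H
  atom 6: C, bond orders sum to 3 (valence 4) → 1 H
  atom 7: C, bond orders sum to 3 (valence 4) → 1 H
  atom 8: C, bond orders sum to 4 (valence 4) → 0 H
  atom 9: O, bond orders sum to 2 (valence 2) → 0 H
  atom 10: F (halogen, monovalent) → 0 H
Totals → C:6, H:5, F:1, O:3.
In Hill order: C6H5FO3.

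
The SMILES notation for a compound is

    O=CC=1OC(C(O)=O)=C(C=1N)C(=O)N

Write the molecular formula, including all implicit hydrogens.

C7H6N2O5

Walk through each heavy atom and fill implicit hydrogens from standard valence (C 4, N 3, O 2, S 2, halogen 1):
  atom 1: O, bond orders sum to 2 (valence 2) → 0 H
  atom 2: C, bond orders sum to 3 (valence 4) → 1 H
  atom 3: C, bond orders sum to 4 (valence 4) → 0 H
  atom 4: O, bond orders sum to 2 (valence 2) → 0 H
  atom 5: C, bond orders sum to 4 (valence 4) → 0 H
  atom 6: C, bond orders sum to 4 (valence 4) → 0 H
  atom 7: O, bond orders sum to 1 (valence 2) → 1 H
  atom 8: O, bond orders sum to 2 (valence 2) → 0 H
  atom 9: C, bond orders sum to 4 (valence 4) → 0 H
  atom 10: C, bond orders sum to 4 (valence 4) → 0 H
  atom 11: N, bond orders sum to 1 (valence 3) → 2 H
  atom 12: C, bond orders sum to 4 (valence 4) → 0 H
  atom 13: O, bond orders sum to 2 (valence 2) → 0 H
  atom 14: N, bond orders sum to 1 (valence 3) → 2 H
Totals → C:7, H:6, N:2, O:5.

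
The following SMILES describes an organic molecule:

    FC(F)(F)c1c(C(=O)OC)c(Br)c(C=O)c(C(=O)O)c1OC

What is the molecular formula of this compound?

Walk through each heavy atom and fill implicit hydrogens from standard valence (C 4, N 3, O 2, S 2, halogen 1); for lowercase aromatic atoms, an aromatic c carries 1 H when it has two neighbours and 0 H with three, and aromatic n carries 0 H:
  atom 1: F (halogen, monovalent) → 0 H
  atom 2: C, bond orders sum to 4 (valence 4) → 0 H
  atom 3: F (halogen, monovalent) → 0 H
  atom 4: F (halogen, monovalent) → 0 H
  atom 5: aromatic c, 3 neighbours → 0 H
  atom 6: aromatic c, 3 neighbours → 0 H
  atom 7: C, bond orders sum to 4 (valence 4) → 0 H
  atom 8: O, bond orders sum to 2 (valence 2) → 0 H
  atom 9: O, bond orders sum to 2 (valence 2) → 0 H
  atom 10: C, bond orders sum to 1 (valence 4) → 3 H
  atom 11: aromatic c, 3 neighbours → 0 H
  atom 12: Br (halogen, monovalent) → 0 H
  atom 13: aromatic c, 3 neighbours → 0 H
  atom 14: C, bond orders sum to 3 (valence 4) → 1 H
  atom 15: O, bond orders sum to 2 (valence 2) → 0 H
  atom 16: aromatic c, 3 neighbours → 0 H
  atom 17: C, bond orders sum to 4 (valence 4) → 0 H
  atom 18: O, bond orders sum to 2 (valence 2) → 0 H
  atom 19: O, bond orders sum to 1 (valence 2) → 1 H
  atom 20: aromatic c, 3 neighbours → 0 H
  atom 21: O, bond orders sum to 2 (valence 2) → 0 H
  atom 22: C, bond orders sum to 1 (valence 4) → 3 H
Totals → C:12, H:8, Br:1, F:3, O:6.

C12H8BrF3O6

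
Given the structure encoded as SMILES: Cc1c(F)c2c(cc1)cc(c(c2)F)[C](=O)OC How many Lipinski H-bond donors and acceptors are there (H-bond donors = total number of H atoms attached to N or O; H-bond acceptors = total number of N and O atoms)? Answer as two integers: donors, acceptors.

Donors: find every N or O and count the H atoms it carries.
  atom 15 (O): bond orders sum to 2 → 0 H
  atom 16 (O): bond orders sum to 2 → 0 H
Lipinski HBD = 0.
Acceptors: N atoms = 0, O atoms = 2 → HBA = 2.

0, 2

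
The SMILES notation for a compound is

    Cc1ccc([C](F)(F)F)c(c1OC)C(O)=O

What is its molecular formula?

Walk through each heavy atom and fill implicit hydrogens from standard valence (C 4, N 3, O 2, S 2, halogen 1); for lowercase aromatic atoms, an aromatic c carries 1 H when it has two neighbours and 0 H with three, and aromatic n carries 0 H:
  atom 1: C, bond orders sum to 1 (valence 4) → 3 H
  atom 2: aromatic c, 3 neighbours → 0 H
  atom 3: aromatic c, 2 neighbours → 1 H
  atom 4: aromatic c, 2 neighbours → 1 H
  atom 5: aromatic c, 3 neighbours → 0 H
  atom 6: C with explicit H count 0
  atom 7: F (halogen, monovalent) → 0 H
  atom 8: F (halogen, monovalent) → 0 H
  atom 9: F (halogen, monovalent) → 0 H
  atom 10: aromatic c, 3 neighbours → 0 H
  atom 11: aromatic c, 3 neighbours → 0 H
  atom 12: O, bond orders sum to 2 (valence 2) → 0 H
  atom 13: C, bond orders sum to 1 (valence 4) → 3 H
  atom 14: C, bond orders sum to 4 (valence 4) → 0 H
  atom 15: O, bond orders sum to 1 (valence 2) → 1 H
  atom 16: O, bond orders sum to 2 (valence 2) → 0 H
Totals → C:10, H:9, F:3, O:3.
In Hill order: C10H9F3O3.

C10H9F3O3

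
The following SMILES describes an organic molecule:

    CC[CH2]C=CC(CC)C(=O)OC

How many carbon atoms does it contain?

Count every carbon token in the SMILES (each C, including those in ring-closure positions and inside branches).
Carbon count: 10.

10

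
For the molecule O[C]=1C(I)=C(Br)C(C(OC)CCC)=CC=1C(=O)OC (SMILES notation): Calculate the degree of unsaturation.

5

Degree of unsaturation = (number of rings) + (number of π bonds).
Ring closures in the SMILES: 1.
π bonds: 4 double bonds (each 1 DoU) → 4 DoU from unsaturation.
Total DoU = 1 + 4 = 5.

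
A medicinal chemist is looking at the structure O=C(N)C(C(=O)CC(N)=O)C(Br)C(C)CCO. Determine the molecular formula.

C10H17BrN2O4

Walk through each heavy atom and fill implicit hydrogens from standard valence (C 4, N 3, O 2, S 2, halogen 1):
  atom 1: O, bond orders sum to 2 (valence 2) → 0 H
  atom 2: C, bond orders sum to 4 (valence 4) → 0 H
  atom 3: N, bond orders sum to 1 (valence 3) → 2 H
  atom 4: C, bond orders sum to 3 (valence 4) → 1 H
  atom 5: C, bond orders sum to 4 (valence 4) → 0 H
  atom 6: O, bond orders sum to 2 (valence 2) → 0 H
  atom 7: C, bond orders sum to 2 (valence 4) → 2 H
  atom 8: C, bond orders sum to 4 (valence 4) → 0 H
  atom 9: N, bond orders sum to 1 (valence 3) → 2 H
  atom 10: O, bond orders sum to 2 (valence 2) → 0 H
  atom 11: C, bond orders sum to 3 (valence 4) → 1 H
  atom 12: Br (halogen, monovalent) → 0 H
  atom 13: C, bond orders sum to 3 (valence 4) → 1 H
  atom 14: C, bond orders sum to 1 (valence 4) → 3 H
  atom 15: C, bond orders sum to 2 (valence 4) → 2 H
  atom 16: C, bond orders sum to 2 (valence 4) → 2 H
  atom 17: O, bond orders sum to 1 (valence 2) → 1 H
Totals → C:10, H:17, Br:1, N:2, O:4.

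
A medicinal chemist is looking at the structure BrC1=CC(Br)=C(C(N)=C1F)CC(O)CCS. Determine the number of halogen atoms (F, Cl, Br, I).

3

Halogen atoms appear at heavy-atom positions 1, 5, 10 (2×Br, 1×F).
Other groups present: 1 hydroxyl, 1 primary amine, 1 thiol.
Halogen count: 3.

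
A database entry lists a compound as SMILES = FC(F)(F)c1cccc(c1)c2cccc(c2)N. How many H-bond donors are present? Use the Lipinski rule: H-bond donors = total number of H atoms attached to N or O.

2

Donors: find every N or O and count the H atoms it carries.
  atom 17 (N): bond orders sum to 1 → 2 H
Lipinski HBD = 2.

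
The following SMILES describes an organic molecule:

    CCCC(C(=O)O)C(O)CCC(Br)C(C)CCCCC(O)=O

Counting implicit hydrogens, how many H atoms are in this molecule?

Walk through each heavy atom and fill implicit hydrogens from standard valence (C 4, N 3, O 2, S 2, halogen 1):
  atom 1: C, bond orders sum to 1 (valence 4) → 3 H
  atom 2: C, bond orders sum to 2 (valence 4) → 2 H
  atom 3: C, bond orders sum to 2 (valence 4) → 2 H
  atom 4: C, bond orders sum to 3 (valence 4) → 1 H
  atom 5: C, bond orders sum to 4 (valence 4) → 0 H
  atom 6: O, bond orders sum to 2 (valence 2) → 0 H
  atom 7: O, bond orders sum to 1 (valence 2) → 1 H
  atom 8: C, bond orders sum to 3 (valence 4) → 1 H
  atom 9: O, bond orders sum to 1 (valence 2) → 1 H
  atom 10: C, bond orders sum to 2 (valence 4) → 2 H
  atom 11: C, bond orders sum to 2 (valence 4) → 2 H
  atom 12: C, bond orders sum to 3 (valence 4) → 1 H
  atom 13: Br (halogen, monovalent) → 0 H
  atom 14: C, bond orders sum to 3 (valence 4) → 1 H
  atom 15: C, bond orders sum to 1 (valence 4) → 3 H
  atom 16: C, bond orders sum to 2 (valence 4) → 2 H
  atom 17: C, bond orders sum to 2 (valence 4) → 2 H
  atom 18: C, bond orders sum to 2 (valence 4) → 2 H
  atom 19: C, bond orders sum to 2 (valence 4) → 2 H
  atom 20: C, bond orders sum to 4 (valence 4) → 0 H
  atom 21: O, bond orders sum to 1 (valence 2) → 1 H
  atom 22: O, bond orders sum to 2 (valence 2) → 0 H
Total hydrogens: 29.

29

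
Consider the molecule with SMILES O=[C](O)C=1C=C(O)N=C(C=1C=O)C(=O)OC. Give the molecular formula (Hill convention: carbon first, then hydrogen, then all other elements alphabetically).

C9H7NO6

Walk through each heavy atom and fill implicit hydrogens from standard valence (C 4, N 3, O 2, S 2, halogen 1):
  atom 1: O, bond orders sum to 2 (valence 2) → 0 H
  atom 2: C with explicit H count 0
  atom 3: O, bond orders sum to 1 (valence 2) → 1 H
  atom 4: C, bond orders sum to 4 (valence 4) → 0 H
  atom 5: C, bond orders sum to 3 (valence 4) → 1 H
  atom 6: C, bond orders sum to 4 (valence 4) → 0 H
  atom 7: O, bond orders sum to 1 (valence 2) → 1 H
  atom 8: N, bond orders sum to 3 (valence 3) → 0 H
  atom 9: C, bond orders sum to 4 (valence 4) → 0 H
  atom 10: C, bond orders sum to 4 (valence 4) → 0 H
  atom 11: C, bond orders sum to 3 (valence 4) → 1 H
  atom 12: O, bond orders sum to 2 (valence 2) → 0 H
  atom 13: C, bond orders sum to 4 (valence 4) → 0 H
  atom 14: O, bond orders sum to 2 (valence 2) → 0 H
  atom 15: O, bond orders sum to 2 (valence 2) → 0 H
  atom 16: C, bond orders sum to 1 (valence 4) → 3 H
Totals → C:9, H:7, N:1, O:6.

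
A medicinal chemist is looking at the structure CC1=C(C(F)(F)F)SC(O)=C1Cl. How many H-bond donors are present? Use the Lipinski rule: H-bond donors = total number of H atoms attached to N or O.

1

Donors: find every N or O and count the H atoms it carries.
  atom 10 (O): bond orders sum to 1 → 1 H
Lipinski HBD = 1.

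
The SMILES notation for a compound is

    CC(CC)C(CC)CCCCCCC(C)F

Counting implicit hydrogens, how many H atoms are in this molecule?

Walk through each heavy atom and fill implicit hydrogens from standard valence (C 4, N 3, O 2, S 2, halogen 1):
  atom 1: C, bond orders sum to 1 (valence 4) → 3 H
  atom 2: C, bond orders sum to 3 (valence 4) → 1 H
  atom 3: C, bond orders sum to 2 (valence 4) → 2 H
  atom 4: C, bond orders sum to 1 (valence 4) → 3 H
  atom 5: C, bond orders sum to 3 (valence 4) → 1 H
  atom 6: C, bond orders sum to 2 (valence 4) → 2 H
  atom 7: C, bond orders sum to 1 (valence 4) → 3 H
  atom 8: C, bond orders sum to 2 (valence 4) → 2 H
  atom 9: C, bond orders sum to 2 (valence 4) → 2 H
  atom 10: C, bond orders sum to 2 (valence 4) → 2 H
  atom 11: C, bond orders sum to 2 (valence 4) → 2 H
  atom 12: C, bond orders sum to 2 (valence 4) → 2 H
  atom 13: C, bond orders sum to 2 (valence 4) → 2 H
  atom 14: C, bond orders sum to 3 (valence 4) → 1 H
  atom 15: C, bond orders sum to 1 (valence 4) → 3 H
  atom 16: F (halogen, monovalent) → 0 H
Total hydrogens: 31.

31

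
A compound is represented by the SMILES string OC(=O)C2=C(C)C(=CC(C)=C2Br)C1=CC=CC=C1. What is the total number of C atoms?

15

Count every carbon token in the SMILES (each C, including those in ring-closure positions and inside branches).
Carbon count: 15.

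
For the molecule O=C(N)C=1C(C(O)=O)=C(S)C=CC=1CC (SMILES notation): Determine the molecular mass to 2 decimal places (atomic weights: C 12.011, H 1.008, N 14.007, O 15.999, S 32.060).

First, the molecular formula is C10H11NO3S (counting implicit H from valence).
  C: 10 × 12.011 = 120.110
  H: 11 × 1.008 = 11.088
  N: 1 × 14.007 = 14.007
  O: 3 × 15.999 = 47.997
  S: 1 × 32.060 = 32.060
Sum: 10×12.011 + 11×1.008 + 1×14.007 + 3×15.999 + 1×32.060 = 225.262 → 225.26 g/mol.

225.26 g/mol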